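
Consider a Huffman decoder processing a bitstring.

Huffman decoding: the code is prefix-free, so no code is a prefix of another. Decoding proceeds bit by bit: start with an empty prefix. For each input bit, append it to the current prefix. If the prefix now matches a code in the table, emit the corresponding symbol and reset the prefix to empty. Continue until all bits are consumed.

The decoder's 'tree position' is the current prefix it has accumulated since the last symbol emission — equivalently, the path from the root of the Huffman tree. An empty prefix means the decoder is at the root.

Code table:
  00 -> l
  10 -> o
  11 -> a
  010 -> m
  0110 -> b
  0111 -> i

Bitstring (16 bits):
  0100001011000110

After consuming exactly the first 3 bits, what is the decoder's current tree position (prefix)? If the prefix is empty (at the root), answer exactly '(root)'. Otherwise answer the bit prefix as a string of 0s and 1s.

Answer: (root)

Derivation:
Bit 0: prefix='0' (no match yet)
Bit 1: prefix='01' (no match yet)
Bit 2: prefix='010' -> emit 'm', reset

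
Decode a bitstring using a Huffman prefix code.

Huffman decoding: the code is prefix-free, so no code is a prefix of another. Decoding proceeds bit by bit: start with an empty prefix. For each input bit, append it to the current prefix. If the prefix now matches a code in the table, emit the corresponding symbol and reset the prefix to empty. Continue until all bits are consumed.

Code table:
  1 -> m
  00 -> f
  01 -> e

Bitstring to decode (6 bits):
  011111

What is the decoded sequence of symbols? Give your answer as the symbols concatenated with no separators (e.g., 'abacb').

Answer: emmmm

Derivation:
Bit 0: prefix='0' (no match yet)
Bit 1: prefix='01' -> emit 'e', reset
Bit 2: prefix='1' -> emit 'm', reset
Bit 3: prefix='1' -> emit 'm', reset
Bit 4: prefix='1' -> emit 'm', reset
Bit 5: prefix='1' -> emit 'm', reset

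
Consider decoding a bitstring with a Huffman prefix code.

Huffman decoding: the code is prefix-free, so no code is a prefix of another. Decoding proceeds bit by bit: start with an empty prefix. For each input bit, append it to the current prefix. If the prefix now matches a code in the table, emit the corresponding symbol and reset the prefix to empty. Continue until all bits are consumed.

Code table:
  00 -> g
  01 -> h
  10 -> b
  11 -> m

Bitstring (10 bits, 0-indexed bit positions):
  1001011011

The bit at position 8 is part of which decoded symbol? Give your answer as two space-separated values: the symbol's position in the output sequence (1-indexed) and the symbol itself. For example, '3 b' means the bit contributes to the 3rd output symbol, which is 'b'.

Bit 0: prefix='1' (no match yet)
Bit 1: prefix='10' -> emit 'b', reset
Bit 2: prefix='0' (no match yet)
Bit 3: prefix='01' -> emit 'h', reset
Bit 4: prefix='0' (no match yet)
Bit 5: prefix='01' -> emit 'h', reset
Bit 6: prefix='1' (no match yet)
Bit 7: prefix='10' -> emit 'b', reset
Bit 8: prefix='1' (no match yet)
Bit 9: prefix='11' -> emit 'm', reset

Answer: 5 m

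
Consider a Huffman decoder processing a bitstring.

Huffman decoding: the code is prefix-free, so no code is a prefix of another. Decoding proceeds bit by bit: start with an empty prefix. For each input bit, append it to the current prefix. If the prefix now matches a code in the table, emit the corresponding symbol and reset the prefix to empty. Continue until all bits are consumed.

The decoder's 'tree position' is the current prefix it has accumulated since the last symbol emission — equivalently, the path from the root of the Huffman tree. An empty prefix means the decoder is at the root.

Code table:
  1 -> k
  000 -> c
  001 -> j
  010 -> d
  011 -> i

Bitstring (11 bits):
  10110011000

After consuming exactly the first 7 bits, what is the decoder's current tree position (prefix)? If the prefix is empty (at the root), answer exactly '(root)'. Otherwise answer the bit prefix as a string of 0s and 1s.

Answer: (root)

Derivation:
Bit 0: prefix='1' -> emit 'k', reset
Bit 1: prefix='0' (no match yet)
Bit 2: prefix='01' (no match yet)
Bit 3: prefix='011' -> emit 'i', reset
Bit 4: prefix='0' (no match yet)
Bit 5: prefix='00' (no match yet)
Bit 6: prefix='001' -> emit 'j', reset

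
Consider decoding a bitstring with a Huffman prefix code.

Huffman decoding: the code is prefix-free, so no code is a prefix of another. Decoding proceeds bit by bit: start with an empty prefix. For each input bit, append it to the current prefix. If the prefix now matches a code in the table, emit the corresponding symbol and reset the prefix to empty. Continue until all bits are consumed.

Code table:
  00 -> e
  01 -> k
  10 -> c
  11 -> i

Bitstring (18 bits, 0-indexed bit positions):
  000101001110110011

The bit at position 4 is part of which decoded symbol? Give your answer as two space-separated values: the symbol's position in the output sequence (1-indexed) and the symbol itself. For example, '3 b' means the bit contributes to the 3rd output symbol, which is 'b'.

Answer: 3 k

Derivation:
Bit 0: prefix='0' (no match yet)
Bit 1: prefix='00' -> emit 'e', reset
Bit 2: prefix='0' (no match yet)
Bit 3: prefix='01' -> emit 'k', reset
Bit 4: prefix='0' (no match yet)
Bit 5: prefix='01' -> emit 'k', reset
Bit 6: prefix='0' (no match yet)
Bit 7: prefix='00' -> emit 'e', reset
Bit 8: prefix='1' (no match yet)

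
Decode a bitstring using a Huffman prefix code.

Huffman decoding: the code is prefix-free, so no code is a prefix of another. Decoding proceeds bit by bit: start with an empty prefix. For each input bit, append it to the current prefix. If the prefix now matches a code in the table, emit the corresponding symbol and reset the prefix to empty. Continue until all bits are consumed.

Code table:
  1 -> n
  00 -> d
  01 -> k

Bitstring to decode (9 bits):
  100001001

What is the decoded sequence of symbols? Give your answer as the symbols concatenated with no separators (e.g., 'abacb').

Bit 0: prefix='1' -> emit 'n', reset
Bit 1: prefix='0' (no match yet)
Bit 2: prefix='00' -> emit 'd', reset
Bit 3: prefix='0' (no match yet)
Bit 4: prefix='00' -> emit 'd', reset
Bit 5: prefix='1' -> emit 'n', reset
Bit 6: prefix='0' (no match yet)
Bit 7: prefix='00' -> emit 'd', reset
Bit 8: prefix='1' -> emit 'n', reset

Answer: nddndn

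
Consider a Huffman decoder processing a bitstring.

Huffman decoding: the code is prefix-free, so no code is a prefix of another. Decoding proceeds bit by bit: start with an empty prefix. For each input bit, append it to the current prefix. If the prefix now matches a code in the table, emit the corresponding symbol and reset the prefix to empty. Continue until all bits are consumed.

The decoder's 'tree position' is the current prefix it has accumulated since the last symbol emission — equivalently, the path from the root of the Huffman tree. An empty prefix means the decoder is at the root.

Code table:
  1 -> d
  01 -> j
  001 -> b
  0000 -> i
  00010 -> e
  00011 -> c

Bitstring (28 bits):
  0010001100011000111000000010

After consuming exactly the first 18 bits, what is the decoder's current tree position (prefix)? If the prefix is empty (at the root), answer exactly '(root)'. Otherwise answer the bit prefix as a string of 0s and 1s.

Answer: (root)

Derivation:
Bit 0: prefix='0' (no match yet)
Bit 1: prefix='00' (no match yet)
Bit 2: prefix='001' -> emit 'b', reset
Bit 3: prefix='0' (no match yet)
Bit 4: prefix='00' (no match yet)
Bit 5: prefix='000' (no match yet)
Bit 6: prefix='0001' (no match yet)
Bit 7: prefix='00011' -> emit 'c', reset
Bit 8: prefix='0' (no match yet)
Bit 9: prefix='00' (no match yet)
Bit 10: prefix='000' (no match yet)
Bit 11: prefix='0001' (no match yet)
Bit 12: prefix='00011' -> emit 'c', reset
Bit 13: prefix='0' (no match yet)
Bit 14: prefix='00' (no match yet)
Bit 15: prefix='000' (no match yet)
Bit 16: prefix='0001' (no match yet)
Bit 17: prefix='00011' -> emit 'c', reset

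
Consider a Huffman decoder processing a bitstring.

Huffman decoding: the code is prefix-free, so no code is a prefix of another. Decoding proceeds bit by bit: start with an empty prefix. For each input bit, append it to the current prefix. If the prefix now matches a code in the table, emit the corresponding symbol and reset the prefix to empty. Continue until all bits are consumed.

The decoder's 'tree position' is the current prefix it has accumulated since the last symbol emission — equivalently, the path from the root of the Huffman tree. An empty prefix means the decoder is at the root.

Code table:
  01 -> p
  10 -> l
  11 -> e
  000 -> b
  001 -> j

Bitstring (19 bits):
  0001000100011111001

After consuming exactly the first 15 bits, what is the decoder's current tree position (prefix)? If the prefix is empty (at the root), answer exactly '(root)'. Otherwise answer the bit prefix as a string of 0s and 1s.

Answer: (root)

Derivation:
Bit 0: prefix='0' (no match yet)
Bit 1: prefix='00' (no match yet)
Bit 2: prefix='000' -> emit 'b', reset
Bit 3: prefix='1' (no match yet)
Bit 4: prefix='10' -> emit 'l', reset
Bit 5: prefix='0' (no match yet)
Bit 6: prefix='00' (no match yet)
Bit 7: prefix='001' -> emit 'j', reset
Bit 8: prefix='0' (no match yet)
Bit 9: prefix='00' (no match yet)
Bit 10: prefix='000' -> emit 'b', reset
Bit 11: prefix='1' (no match yet)
Bit 12: prefix='11' -> emit 'e', reset
Bit 13: prefix='1' (no match yet)
Bit 14: prefix='11' -> emit 'e', reset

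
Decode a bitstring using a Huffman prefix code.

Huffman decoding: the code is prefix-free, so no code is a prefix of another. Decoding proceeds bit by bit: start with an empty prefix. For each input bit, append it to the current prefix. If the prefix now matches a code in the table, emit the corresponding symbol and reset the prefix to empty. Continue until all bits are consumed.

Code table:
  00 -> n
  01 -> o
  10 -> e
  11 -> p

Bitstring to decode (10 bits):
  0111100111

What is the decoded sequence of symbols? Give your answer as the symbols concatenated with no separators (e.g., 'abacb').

Answer: opeop

Derivation:
Bit 0: prefix='0' (no match yet)
Bit 1: prefix='01' -> emit 'o', reset
Bit 2: prefix='1' (no match yet)
Bit 3: prefix='11' -> emit 'p', reset
Bit 4: prefix='1' (no match yet)
Bit 5: prefix='10' -> emit 'e', reset
Bit 6: prefix='0' (no match yet)
Bit 7: prefix='01' -> emit 'o', reset
Bit 8: prefix='1' (no match yet)
Bit 9: prefix='11' -> emit 'p', reset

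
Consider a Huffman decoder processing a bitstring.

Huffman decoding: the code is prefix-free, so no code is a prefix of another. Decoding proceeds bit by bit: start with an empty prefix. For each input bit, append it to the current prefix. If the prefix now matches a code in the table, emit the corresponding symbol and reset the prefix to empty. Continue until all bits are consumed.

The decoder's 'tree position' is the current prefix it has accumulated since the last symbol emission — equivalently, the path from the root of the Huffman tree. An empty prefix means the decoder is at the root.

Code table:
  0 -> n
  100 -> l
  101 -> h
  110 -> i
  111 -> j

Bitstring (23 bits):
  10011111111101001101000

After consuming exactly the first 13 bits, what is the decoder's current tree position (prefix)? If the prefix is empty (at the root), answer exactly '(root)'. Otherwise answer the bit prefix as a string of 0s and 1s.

Bit 0: prefix='1' (no match yet)
Bit 1: prefix='10' (no match yet)
Bit 2: prefix='100' -> emit 'l', reset
Bit 3: prefix='1' (no match yet)
Bit 4: prefix='11' (no match yet)
Bit 5: prefix='111' -> emit 'j', reset
Bit 6: prefix='1' (no match yet)
Bit 7: prefix='11' (no match yet)
Bit 8: prefix='111' -> emit 'j', reset
Bit 9: prefix='1' (no match yet)
Bit 10: prefix='11' (no match yet)
Bit 11: prefix='111' -> emit 'j', reset
Bit 12: prefix='0' -> emit 'n', reset

Answer: (root)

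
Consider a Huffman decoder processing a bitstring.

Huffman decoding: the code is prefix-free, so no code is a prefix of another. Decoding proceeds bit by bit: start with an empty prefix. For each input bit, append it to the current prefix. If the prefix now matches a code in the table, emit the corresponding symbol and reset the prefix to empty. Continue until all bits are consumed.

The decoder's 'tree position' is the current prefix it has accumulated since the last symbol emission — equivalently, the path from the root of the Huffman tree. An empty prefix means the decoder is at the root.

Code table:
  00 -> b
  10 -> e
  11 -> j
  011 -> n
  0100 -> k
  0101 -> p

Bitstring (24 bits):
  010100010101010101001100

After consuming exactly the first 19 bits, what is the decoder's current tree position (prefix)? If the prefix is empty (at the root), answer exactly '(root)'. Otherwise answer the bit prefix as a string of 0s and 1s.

Answer: 0

Derivation:
Bit 0: prefix='0' (no match yet)
Bit 1: prefix='01' (no match yet)
Bit 2: prefix='010' (no match yet)
Bit 3: prefix='0101' -> emit 'p', reset
Bit 4: prefix='0' (no match yet)
Bit 5: prefix='00' -> emit 'b', reset
Bit 6: prefix='0' (no match yet)
Bit 7: prefix='01' (no match yet)
Bit 8: prefix='010' (no match yet)
Bit 9: prefix='0101' -> emit 'p', reset
Bit 10: prefix='0' (no match yet)
Bit 11: prefix='01' (no match yet)
Bit 12: prefix='010' (no match yet)
Bit 13: prefix='0101' -> emit 'p', reset
Bit 14: prefix='0' (no match yet)
Bit 15: prefix='01' (no match yet)
Bit 16: prefix='010' (no match yet)
Bit 17: prefix='0101' -> emit 'p', reset
Bit 18: prefix='0' (no match yet)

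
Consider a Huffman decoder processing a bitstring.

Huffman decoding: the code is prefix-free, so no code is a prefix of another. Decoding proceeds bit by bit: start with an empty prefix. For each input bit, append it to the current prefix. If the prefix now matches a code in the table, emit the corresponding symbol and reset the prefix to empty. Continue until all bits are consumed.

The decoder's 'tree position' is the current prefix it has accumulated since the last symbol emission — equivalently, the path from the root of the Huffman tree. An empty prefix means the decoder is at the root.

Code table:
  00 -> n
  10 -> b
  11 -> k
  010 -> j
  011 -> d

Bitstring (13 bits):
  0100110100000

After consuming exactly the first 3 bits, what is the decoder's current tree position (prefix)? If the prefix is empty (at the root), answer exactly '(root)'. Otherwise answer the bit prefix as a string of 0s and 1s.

Bit 0: prefix='0' (no match yet)
Bit 1: prefix='01' (no match yet)
Bit 2: prefix='010' -> emit 'j', reset

Answer: (root)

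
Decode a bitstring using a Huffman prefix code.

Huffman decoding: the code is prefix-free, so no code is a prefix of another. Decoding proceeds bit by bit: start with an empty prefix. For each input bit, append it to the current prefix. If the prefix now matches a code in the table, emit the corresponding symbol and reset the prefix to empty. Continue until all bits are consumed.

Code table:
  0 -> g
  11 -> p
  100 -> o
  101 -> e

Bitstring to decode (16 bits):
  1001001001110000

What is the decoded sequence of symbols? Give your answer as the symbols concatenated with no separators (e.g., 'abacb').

Answer: ooopogg

Derivation:
Bit 0: prefix='1' (no match yet)
Bit 1: prefix='10' (no match yet)
Bit 2: prefix='100' -> emit 'o', reset
Bit 3: prefix='1' (no match yet)
Bit 4: prefix='10' (no match yet)
Bit 5: prefix='100' -> emit 'o', reset
Bit 6: prefix='1' (no match yet)
Bit 7: prefix='10' (no match yet)
Bit 8: prefix='100' -> emit 'o', reset
Bit 9: prefix='1' (no match yet)
Bit 10: prefix='11' -> emit 'p', reset
Bit 11: prefix='1' (no match yet)
Bit 12: prefix='10' (no match yet)
Bit 13: prefix='100' -> emit 'o', reset
Bit 14: prefix='0' -> emit 'g', reset
Bit 15: prefix='0' -> emit 'g', reset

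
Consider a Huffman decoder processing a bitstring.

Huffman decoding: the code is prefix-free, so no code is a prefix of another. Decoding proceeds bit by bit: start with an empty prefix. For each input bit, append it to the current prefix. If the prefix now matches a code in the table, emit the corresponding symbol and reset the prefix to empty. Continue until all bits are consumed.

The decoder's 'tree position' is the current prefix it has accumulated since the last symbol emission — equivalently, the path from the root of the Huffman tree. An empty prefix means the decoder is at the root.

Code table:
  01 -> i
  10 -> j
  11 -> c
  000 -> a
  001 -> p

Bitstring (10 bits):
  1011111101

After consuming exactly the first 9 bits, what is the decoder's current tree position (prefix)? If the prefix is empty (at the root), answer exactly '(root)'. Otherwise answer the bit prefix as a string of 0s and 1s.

Answer: 0

Derivation:
Bit 0: prefix='1' (no match yet)
Bit 1: prefix='10' -> emit 'j', reset
Bit 2: prefix='1' (no match yet)
Bit 3: prefix='11' -> emit 'c', reset
Bit 4: prefix='1' (no match yet)
Bit 5: prefix='11' -> emit 'c', reset
Bit 6: prefix='1' (no match yet)
Bit 7: prefix='11' -> emit 'c', reset
Bit 8: prefix='0' (no match yet)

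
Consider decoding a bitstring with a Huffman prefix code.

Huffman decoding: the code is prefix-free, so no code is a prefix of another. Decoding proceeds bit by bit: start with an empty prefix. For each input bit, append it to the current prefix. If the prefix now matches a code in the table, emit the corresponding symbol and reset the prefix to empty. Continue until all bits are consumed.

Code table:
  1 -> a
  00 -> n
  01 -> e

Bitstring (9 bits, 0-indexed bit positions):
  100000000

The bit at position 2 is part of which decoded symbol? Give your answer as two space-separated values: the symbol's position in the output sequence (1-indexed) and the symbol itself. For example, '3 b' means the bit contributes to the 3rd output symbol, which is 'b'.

Answer: 2 n

Derivation:
Bit 0: prefix='1' -> emit 'a', reset
Bit 1: prefix='0' (no match yet)
Bit 2: prefix='00' -> emit 'n', reset
Bit 3: prefix='0' (no match yet)
Bit 4: prefix='00' -> emit 'n', reset
Bit 5: prefix='0' (no match yet)
Bit 6: prefix='00' -> emit 'n', reset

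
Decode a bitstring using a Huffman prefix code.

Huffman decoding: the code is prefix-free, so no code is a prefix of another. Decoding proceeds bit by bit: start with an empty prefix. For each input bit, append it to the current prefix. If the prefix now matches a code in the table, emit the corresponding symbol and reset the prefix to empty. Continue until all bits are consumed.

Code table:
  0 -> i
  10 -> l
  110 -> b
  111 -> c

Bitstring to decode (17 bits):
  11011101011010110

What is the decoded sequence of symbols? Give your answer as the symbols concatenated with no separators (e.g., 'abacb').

Answer: bcilblb

Derivation:
Bit 0: prefix='1' (no match yet)
Bit 1: prefix='11' (no match yet)
Bit 2: prefix='110' -> emit 'b', reset
Bit 3: prefix='1' (no match yet)
Bit 4: prefix='11' (no match yet)
Bit 5: prefix='111' -> emit 'c', reset
Bit 6: prefix='0' -> emit 'i', reset
Bit 7: prefix='1' (no match yet)
Bit 8: prefix='10' -> emit 'l', reset
Bit 9: prefix='1' (no match yet)
Bit 10: prefix='11' (no match yet)
Bit 11: prefix='110' -> emit 'b', reset
Bit 12: prefix='1' (no match yet)
Bit 13: prefix='10' -> emit 'l', reset
Bit 14: prefix='1' (no match yet)
Bit 15: prefix='11' (no match yet)
Bit 16: prefix='110' -> emit 'b', reset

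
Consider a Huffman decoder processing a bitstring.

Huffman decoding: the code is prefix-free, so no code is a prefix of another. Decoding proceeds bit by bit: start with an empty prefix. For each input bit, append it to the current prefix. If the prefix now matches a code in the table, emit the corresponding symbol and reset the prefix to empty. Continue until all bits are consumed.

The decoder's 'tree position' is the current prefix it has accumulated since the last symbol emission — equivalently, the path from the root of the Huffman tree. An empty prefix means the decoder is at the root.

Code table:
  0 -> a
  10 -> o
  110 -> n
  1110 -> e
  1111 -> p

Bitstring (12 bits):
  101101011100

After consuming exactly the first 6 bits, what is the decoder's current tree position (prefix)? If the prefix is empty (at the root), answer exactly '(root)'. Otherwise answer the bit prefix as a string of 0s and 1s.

Bit 0: prefix='1' (no match yet)
Bit 1: prefix='10' -> emit 'o', reset
Bit 2: prefix='1' (no match yet)
Bit 3: prefix='11' (no match yet)
Bit 4: prefix='110' -> emit 'n', reset
Bit 5: prefix='1' (no match yet)

Answer: 1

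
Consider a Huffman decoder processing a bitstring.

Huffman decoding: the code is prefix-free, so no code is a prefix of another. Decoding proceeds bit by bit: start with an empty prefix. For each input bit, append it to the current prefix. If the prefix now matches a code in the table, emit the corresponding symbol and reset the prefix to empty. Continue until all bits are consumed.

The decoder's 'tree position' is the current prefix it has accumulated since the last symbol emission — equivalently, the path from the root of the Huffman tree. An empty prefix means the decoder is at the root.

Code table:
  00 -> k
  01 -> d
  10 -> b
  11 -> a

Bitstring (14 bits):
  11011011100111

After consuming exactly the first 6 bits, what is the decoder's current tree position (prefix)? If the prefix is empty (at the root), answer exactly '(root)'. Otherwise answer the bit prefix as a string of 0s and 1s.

Answer: (root)

Derivation:
Bit 0: prefix='1' (no match yet)
Bit 1: prefix='11' -> emit 'a', reset
Bit 2: prefix='0' (no match yet)
Bit 3: prefix='01' -> emit 'd', reset
Bit 4: prefix='1' (no match yet)
Bit 5: prefix='10' -> emit 'b', reset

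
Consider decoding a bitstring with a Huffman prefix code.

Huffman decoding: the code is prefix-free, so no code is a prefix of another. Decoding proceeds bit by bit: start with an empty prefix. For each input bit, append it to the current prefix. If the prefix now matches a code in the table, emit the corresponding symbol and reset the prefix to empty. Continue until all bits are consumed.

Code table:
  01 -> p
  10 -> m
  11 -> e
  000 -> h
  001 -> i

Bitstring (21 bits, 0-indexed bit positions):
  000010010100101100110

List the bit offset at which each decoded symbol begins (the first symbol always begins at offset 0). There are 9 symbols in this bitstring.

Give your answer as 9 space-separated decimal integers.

Answer: 0 3 5 8 10 13 15 17 19

Derivation:
Bit 0: prefix='0' (no match yet)
Bit 1: prefix='00' (no match yet)
Bit 2: prefix='000' -> emit 'h', reset
Bit 3: prefix='0' (no match yet)
Bit 4: prefix='01' -> emit 'p', reset
Bit 5: prefix='0' (no match yet)
Bit 6: prefix='00' (no match yet)
Bit 7: prefix='001' -> emit 'i', reset
Bit 8: prefix='0' (no match yet)
Bit 9: prefix='01' -> emit 'p', reset
Bit 10: prefix='0' (no match yet)
Bit 11: prefix='00' (no match yet)
Bit 12: prefix='001' -> emit 'i', reset
Bit 13: prefix='0' (no match yet)
Bit 14: prefix='01' -> emit 'p', reset
Bit 15: prefix='1' (no match yet)
Bit 16: prefix='10' -> emit 'm', reset
Bit 17: prefix='0' (no match yet)
Bit 18: prefix='01' -> emit 'p', reset
Bit 19: prefix='1' (no match yet)
Bit 20: prefix='10' -> emit 'm', reset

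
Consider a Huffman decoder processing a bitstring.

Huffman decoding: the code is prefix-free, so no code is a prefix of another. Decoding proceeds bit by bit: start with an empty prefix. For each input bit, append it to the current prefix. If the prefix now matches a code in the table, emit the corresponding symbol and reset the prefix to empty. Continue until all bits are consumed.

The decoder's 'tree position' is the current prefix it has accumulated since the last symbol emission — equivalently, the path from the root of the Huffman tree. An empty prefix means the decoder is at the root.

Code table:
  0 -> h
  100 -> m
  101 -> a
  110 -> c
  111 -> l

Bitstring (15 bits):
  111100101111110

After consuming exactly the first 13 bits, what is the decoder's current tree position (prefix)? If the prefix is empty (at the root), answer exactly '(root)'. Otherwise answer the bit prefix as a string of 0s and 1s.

Bit 0: prefix='1' (no match yet)
Bit 1: prefix='11' (no match yet)
Bit 2: prefix='111' -> emit 'l', reset
Bit 3: prefix='1' (no match yet)
Bit 4: prefix='10' (no match yet)
Bit 5: prefix='100' -> emit 'm', reset
Bit 6: prefix='1' (no match yet)
Bit 7: prefix='10' (no match yet)
Bit 8: prefix='101' -> emit 'a', reset
Bit 9: prefix='1' (no match yet)
Bit 10: prefix='11' (no match yet)
Bit 11: prefix='111' -> emit 'l', reset
Bit 12: prefix='1' (no match yet)

Answer: 1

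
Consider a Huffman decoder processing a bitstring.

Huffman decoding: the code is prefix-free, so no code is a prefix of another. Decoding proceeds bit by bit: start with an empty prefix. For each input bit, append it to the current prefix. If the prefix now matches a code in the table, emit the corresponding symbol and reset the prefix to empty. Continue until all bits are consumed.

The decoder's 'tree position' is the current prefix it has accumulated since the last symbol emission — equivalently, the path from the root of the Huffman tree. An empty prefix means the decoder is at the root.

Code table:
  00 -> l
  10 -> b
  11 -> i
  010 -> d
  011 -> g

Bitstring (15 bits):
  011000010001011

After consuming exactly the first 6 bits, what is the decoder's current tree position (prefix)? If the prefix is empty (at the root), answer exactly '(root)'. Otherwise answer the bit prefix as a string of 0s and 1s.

Bit 0: prefix='0' (no match yet)
Bit 1: prefix='01' (no match yet)
Bit 2: prefix='011' -> emit 'g', reset
Bit 3: prefix='0' (no match yet)
Bit 4: prefix='00' -> emit 'l', reset
Bit 5: prefix='0' (no match yet)

Answer: 0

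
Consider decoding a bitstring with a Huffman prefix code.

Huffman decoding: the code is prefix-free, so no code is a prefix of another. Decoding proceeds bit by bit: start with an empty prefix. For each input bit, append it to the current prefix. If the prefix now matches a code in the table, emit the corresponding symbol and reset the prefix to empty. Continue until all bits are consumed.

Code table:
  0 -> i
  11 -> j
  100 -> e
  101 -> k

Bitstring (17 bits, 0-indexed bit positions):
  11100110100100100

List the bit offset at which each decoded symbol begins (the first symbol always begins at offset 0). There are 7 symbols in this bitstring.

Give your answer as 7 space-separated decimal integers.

Answer: 0 2 5 7 8 11 14

Derivation:
Bit 0: prefix='1' (no match yet)
Bit 1: prefix='11' -> emit 'j', reset
Bit 2: prefix='1' (no match yet)
Bit 3: prefix='10' (no match yet)
Bit 4: prefix='100' -> emit 'e', reset
Bit 5: prefix='1' (no match yet)
Bit 6: prefix='11' -> emit 'j', reset
Bit 7: prefix='0' -> emit 'i', reset
Bit 8: prefix='1' (no match yet)
Bit 9: prefix='10' (no match yet)
Bit 10: prefix='100' -> emit 'e', reset
Bit 11: prefix='1' (no match yet)
Bit 12: prefix='10' (no match yet)
Bit 13: prefix='100' -> emit 'e', reset
Bit 14: prefix='1' (no match yet)
Bit 15: prefix='10' (no match yet)
Bit 16: prefix='100' -> emit 'e', reset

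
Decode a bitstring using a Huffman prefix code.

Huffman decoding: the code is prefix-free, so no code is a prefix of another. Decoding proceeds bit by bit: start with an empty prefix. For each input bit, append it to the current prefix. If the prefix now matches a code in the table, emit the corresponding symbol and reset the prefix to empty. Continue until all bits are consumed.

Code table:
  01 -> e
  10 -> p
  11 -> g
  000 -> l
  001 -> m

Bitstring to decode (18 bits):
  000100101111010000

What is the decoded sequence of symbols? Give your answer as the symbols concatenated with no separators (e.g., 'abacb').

Bit 0: prefix='0' (no match yet)
Bit 1: prefix='00' (no match yet)
Bit 2: prefix='000' -> emit 'l', reset
Bit 3: prefix='1' (no match yet)
Bit 4: prefix='10' -> emit 'p', reset
Bit 5: prefix='0' (no match yet)
Bit 6: prefix='01' -> emit 'e', reset
Bit 7: prefix='0' (no match yet)
Bit 8: prefix='01' -> emit 'e', reset
Bit 9: prefix='1' (no match yet)
Bit 10: prefix='11' -> emit 'g', reset
Bit 11: prefix='1' (no match yet)
Bit 12: prefix='10' -> emit 'p', reset
Bit 13: prefix='1' (no match yet)
Bit 14: prefix='10' -> emit 'p', reset
Bit 15: prefix='0' (no match yet)
Bit 16: prefix='00' (no match yet)
Bit 17: prefix='000' -> emit 'l', reset

Answer: lpeegppl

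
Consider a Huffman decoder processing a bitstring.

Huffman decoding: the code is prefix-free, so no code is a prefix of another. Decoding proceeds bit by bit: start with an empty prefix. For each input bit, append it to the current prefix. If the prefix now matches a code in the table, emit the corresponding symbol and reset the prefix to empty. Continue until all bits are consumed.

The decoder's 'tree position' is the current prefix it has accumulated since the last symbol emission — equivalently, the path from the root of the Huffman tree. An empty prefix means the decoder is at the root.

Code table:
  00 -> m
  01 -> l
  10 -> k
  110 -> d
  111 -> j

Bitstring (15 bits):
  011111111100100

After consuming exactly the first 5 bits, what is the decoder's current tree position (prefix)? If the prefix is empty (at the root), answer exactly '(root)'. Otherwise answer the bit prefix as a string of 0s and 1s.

Bit 0: prefix='0' (no match yet)
Bit 1: prefix='01' -> emit 'l', reset
Bit 2: prefix='1' (no match yet)
Bit 3: prefix='11' (no match yet)
Bit 4: prefix='111' -> emit 'j', reset

Answer: (root)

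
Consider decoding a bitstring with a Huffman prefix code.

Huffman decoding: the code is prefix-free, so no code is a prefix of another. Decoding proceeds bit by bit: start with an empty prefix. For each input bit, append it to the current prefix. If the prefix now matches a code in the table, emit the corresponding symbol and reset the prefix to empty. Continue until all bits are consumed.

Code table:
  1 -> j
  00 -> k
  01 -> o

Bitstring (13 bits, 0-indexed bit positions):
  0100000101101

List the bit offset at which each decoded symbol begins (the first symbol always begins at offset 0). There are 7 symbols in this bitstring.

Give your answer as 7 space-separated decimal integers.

Answer: 0 2 4 6 8 10 11

Derivation:
Bit 0: prefix='0' (no match yet)
Bit 1: prefix='01' -> emit 'o', reset
Bit 2: prefix='0' (no match yet)
Bit 3: prefix='00' -> emit 'k', reset
Bit 4: prefix='0' (no match yet)
Bit 5: prefix='00' -> emit 'k', reset
Bit 6: prefix='0' (no match yet)
Bit 7: prefix='01' -> emit 'o', reset
Bit 8: prefix='0' (no match yet)
Bit 9: prefix='01' -> emit 'o', reset
Bit 10: prefix='1' -> emit 'j', reset
Bit 11: prefix='0' (no match yet)
Bit 12: prefix='01' -> emit 'o', reset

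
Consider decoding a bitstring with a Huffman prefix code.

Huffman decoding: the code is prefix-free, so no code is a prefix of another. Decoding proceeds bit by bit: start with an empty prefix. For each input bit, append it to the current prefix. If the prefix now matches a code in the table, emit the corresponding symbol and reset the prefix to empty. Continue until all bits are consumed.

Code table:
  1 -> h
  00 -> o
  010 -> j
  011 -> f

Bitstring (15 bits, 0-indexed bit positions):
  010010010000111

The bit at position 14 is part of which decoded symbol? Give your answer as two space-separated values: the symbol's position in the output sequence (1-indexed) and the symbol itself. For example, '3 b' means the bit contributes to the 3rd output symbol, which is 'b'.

Answer: 6 h

Derivation:
Bit 0: prefix='0' (no match yet)
Bit 1: prefix='01' (no match yet)
Bit 2: prefix='010' -> emit 'j', reset
Bit 3: prefix='0' (no match yet)
Bit 4: prefix='01' (no match yet)
Bit 5: prefix='010' -> emit 'j', reset
Bit 6: prefix='0' (no match yet)
Bit 7: prefix='01' (no match yet)
Bit 8: prefix='010' -> emit 'j', reset
Bit 9: prefix='0' (no match yet)
Bit 10: prefix='00' -> emit 'o', reset
Bit 11: prefix='0' (no match yet)
Bit 12: prefix='01' (no match yet)
Bit 13: prefix='011' -> emit 'f', reset
Bit 14: prefix='1' -> emit 'h', reset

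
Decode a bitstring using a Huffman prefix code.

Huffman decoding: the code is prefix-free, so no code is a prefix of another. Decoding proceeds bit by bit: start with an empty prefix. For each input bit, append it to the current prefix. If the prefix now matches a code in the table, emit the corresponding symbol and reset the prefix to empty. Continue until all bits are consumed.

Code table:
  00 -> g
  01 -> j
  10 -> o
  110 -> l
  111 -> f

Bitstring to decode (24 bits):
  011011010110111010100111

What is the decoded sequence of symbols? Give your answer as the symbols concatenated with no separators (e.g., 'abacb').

Bit 0: prefix='0' (no match yet)
Bit 1: prefix='01' -> emit 'j', reset
Bit 2: prefix='1' (no match yet)
Bit 3: prefix='10' -> emit 'o', reset
Bit 4: prefix='1' (no match yet)
Bit 5: prefix='11' (no match yet)
Bit 6: prefix='110' -> emit 'l', reset
Bit 7: prefix='1' (no match yet)
Bit 8: prefix='10' -> emit 'o', reset
Bit 9: prefix='1' (no match yet)
Bit 10: prefix='11' (no match yet)
Bit 11: prefix='110' -> emit 'l', reset
Bit 12: prefix='1' (no match yet)
Bit 13: prefix='11' (no match yet)
Bit 14: prefix='111' -> emit 'f', reset
Bit 15: prefix='0' (no match yet)
Bit 16: prefix='01' -> emit 'j', reset
Bit 17: prefix='0' (no match yet)
Bit 18: prefix='01' -> emit 'j', reset
Bit 19: prefix='0' (no match yet)
Bit 20: prefix='00' -> emit 'g', reset
Bit 21: prefix='1' (no match yet)
Bit 22: prefix='11' (no match yet)
Bit 23: prefix='111' -> emit 'f', reset

Answer: jololfjjgf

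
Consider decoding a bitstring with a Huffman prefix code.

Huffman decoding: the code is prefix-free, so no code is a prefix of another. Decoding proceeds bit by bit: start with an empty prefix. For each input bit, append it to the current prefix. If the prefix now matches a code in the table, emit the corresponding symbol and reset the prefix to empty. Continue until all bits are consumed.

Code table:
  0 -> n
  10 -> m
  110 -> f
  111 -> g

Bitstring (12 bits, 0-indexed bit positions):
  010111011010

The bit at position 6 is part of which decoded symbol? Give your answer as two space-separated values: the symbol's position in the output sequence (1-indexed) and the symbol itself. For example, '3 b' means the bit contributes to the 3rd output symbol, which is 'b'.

Answer: 4 n

Derivation:
Bit 0: prefix='0' -> emit 'n', reset
Bit 1: prefix='1' (no match yet)
Bit 2: prefix='10' -> emit 'm', reset
Bit 3: prefix='1' (no match yet)
Bit 4: prefix='11' (no match yet)
Bit 5: prefix='111' -> emit 'g', reset
Bit 6: prefix='0' -> emit 'n', reset
Bit 7: prefix='1' (no match yet)
Bit 8: prefix='11' (no match yet)
Bit 9: prefix='110' -> emit 'f', reset
Bit 10: prefix='1' (no match yet)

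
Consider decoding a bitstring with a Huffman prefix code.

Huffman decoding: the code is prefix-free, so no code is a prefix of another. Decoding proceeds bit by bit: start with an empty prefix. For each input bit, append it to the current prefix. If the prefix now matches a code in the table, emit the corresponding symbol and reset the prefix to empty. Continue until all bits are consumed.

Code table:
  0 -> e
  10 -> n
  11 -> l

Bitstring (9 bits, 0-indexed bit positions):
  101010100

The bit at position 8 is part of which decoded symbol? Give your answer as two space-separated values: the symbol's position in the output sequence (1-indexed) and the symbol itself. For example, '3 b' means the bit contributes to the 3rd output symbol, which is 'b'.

Answer: 5 e

Derivation:
Bit 0: prefix='1' (no match yet)
Bit 1: prefix='10' -> emit 'n', reset
Bit 2: prefix='1' (no match yet)
Bit 3: prefix='10' -> emit 'n', reset
Bit 4: prefix='1' (no match yet)
Bit 5: prefix='10' -> emit 'n', reset
Bit 6: prefix='1' (no match yet)
Bit 7: prefix='10' -> emit 'n', reset
Bit 8: prefix='0' -> emit 'e', reset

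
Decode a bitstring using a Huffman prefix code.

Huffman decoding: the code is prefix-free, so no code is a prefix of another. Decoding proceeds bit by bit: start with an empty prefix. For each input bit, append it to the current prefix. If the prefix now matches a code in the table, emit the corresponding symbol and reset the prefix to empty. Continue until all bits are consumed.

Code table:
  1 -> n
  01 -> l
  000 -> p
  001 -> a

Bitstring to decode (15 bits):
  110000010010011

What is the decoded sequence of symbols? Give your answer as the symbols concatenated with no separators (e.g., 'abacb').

Answer: nnpaaan

Derivation:
Bit 0: prefix='1' -> emit 'n', reset
Bit 1: prefix='1' -> emit 'n', reset
Bit 2: prefix='0' (no match yet)
Bit 3: prefix='00' (no match yet)
Bit 4: prefix='000' -> emit 'p', reset
Bit 5: prefix='0' (no match yet)
Bit 6: prefix='00' (no match yet)
Bit 7: prefix='001' -> emit 'a', reset
Bit 8: prefix='0' (no match yet)
Bit 9: prefix='00' (no match yet)
Bit 10: prefix='001' -> emit 'a', reset
Bit 11: prefix='0' (no match yet)
Bit 12: prefix='00' (no match yet)
Bit 13: prefix='001' -> emit 'a', reset
Bit 14: prefix='1' -> emit 'n', reset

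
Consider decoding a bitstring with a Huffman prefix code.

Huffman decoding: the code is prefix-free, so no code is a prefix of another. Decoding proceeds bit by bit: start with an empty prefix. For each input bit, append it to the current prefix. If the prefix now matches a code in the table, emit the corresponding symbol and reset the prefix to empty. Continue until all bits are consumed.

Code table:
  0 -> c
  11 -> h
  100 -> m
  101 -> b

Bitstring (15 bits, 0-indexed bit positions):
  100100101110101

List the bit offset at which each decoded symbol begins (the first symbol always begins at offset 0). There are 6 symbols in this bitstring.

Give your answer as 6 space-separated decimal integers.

Bit 0: prefix='1' (no match yet)
Bit 1: prefix='10' (no match yet)
Bit 2: prefix='100' -> emit 'm', reset
Bit 3: prefix='1' (no match yet)
Bit 4: prefix='10' (no match yet)
Bit 5: prefix='100' -> emit 'm', reset
Bit 6: prefix='1' (no match yet)
Bit 7: prefix='10' (no match yet)
Bit 8: prefix='101' -> emit 'b', reset
Bit 9: prefix='1' (no match yet)
Bit 10: prefix='11' -> emit 'h', reset
Bit 11: prefix='0' -> emit 'c', reset
Bit 12: prefix='1' (no match yet)
Bit 13: prefix='10' (no match yet)
Bit 14: prefix='101' -> emit 'b', reset

Answer: 0 3 6 9 11 12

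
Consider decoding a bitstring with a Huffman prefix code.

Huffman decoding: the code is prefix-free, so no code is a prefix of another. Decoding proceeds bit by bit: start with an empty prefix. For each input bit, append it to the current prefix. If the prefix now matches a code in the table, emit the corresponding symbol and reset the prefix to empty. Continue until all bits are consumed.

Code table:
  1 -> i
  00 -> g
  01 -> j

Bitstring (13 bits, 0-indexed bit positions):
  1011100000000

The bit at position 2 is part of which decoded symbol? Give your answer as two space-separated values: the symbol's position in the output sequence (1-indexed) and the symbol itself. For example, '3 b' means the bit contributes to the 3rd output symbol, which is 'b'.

Answer: 2 j

Derivation:
Bit 0: prefix='1' -> emit 'i', reset
Bit 1: prefix='0' (no match yet)
Bit 2: prefix='01' -> emit 'j', reset
Bit 3: prefix='1' -> emit 'i', reset
Bit 4: prefix='1' -> emit 'i', reset
Bit 5: prefix='0' (no match yet)
Bit 6: prefix='00' -> emit 'g', reset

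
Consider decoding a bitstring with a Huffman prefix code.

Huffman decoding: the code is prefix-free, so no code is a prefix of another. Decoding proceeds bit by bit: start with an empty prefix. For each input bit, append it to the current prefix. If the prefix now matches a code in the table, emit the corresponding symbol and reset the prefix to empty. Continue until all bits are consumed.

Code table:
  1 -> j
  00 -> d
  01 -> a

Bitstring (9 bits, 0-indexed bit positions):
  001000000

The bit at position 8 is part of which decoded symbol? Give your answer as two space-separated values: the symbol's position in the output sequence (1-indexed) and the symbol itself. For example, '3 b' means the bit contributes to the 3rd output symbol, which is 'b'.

Answer: 5 d

Derivation:
Bit 0: prefix='0' (no match yet)
Bit 1: prefix='00' -> emit 'd', reset
Bit 2: prefix='1' -> emit 'j', reset
Bit 3: prefix='0' (no match yet)
Bit 4: prefix='00' -> emit 'd', reset
Bit 5: prefix='0' (no match yet)
Bit 6: prefix='00' -> emit 'd', reset
Bit 7: prefix='0' (no match yet)
Bit 8: prefix='00' -> emit 'd', reset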